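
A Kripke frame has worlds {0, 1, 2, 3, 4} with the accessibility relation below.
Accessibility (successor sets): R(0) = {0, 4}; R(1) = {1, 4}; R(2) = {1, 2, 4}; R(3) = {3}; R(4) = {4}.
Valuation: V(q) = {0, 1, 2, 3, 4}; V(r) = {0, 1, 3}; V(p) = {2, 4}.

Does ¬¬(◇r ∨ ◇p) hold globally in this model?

Let φ = ¬¬(◇r ∨ ◇p). Evaluate φ at each world:
  0 (successors {0, 4}): φ is true.
  1 (successors {1, 4}): φ is true.
  2 (successors {1, 2, 4}): φ is true.
  3 (successors {3}): φ is true.
  4 (successors {4}): φ is true.
For instance, at 4:
  At 4: ¬(◇r ∨ ◇p) is false, so ¬¬(◇r ∨ ◇p) is true.
    At 4: ◇r ∨ ◇p is true, so ¬(◇r ∨ ◇p) is false.
      At 4: ◇r is false, ◇p is true, so ◇r ∨ ◇p is true.

Yes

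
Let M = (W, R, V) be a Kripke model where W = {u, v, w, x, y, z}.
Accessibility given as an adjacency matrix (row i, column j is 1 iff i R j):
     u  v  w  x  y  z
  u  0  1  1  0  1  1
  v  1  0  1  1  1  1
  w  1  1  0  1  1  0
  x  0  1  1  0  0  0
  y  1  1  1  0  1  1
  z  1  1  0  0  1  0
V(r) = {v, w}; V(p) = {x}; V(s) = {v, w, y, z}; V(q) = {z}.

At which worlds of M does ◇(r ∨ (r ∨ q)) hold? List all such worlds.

Let φ = ◇(r ∨ (r ∨ q)). Evaluate φ at each world:
  u (successors {v, w, y, z}): φ is true.
  v (successors {u, w, x, y, z}): φ is true.
  w (successors {u, v, x, y}): φ is true.
  x (successors {v, w}): φ is true.
  y (successors {u, v, w, y, z}): φ is true.
  z (successors {u, v, y}): φ is true.
For instance, at y:
  At y: ◇(r ∨ (r ∨ q)) requires r ∨ (r ∨ q) at some successor in {u, v, w, y, z}.
    r ∨ (r ∨ q) holds at v, so ◇(r ∨ (r ∨ q)) is true at y.
Satisfying worlds: {u, v, w, x, y, z}

u, v, w, x, y, z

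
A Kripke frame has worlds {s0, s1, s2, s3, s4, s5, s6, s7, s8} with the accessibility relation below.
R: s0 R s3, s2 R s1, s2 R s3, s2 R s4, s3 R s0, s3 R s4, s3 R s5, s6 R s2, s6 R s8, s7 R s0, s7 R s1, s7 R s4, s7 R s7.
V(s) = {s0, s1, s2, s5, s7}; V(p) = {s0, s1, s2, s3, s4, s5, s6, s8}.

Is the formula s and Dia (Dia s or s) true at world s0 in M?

Yes

At s0: s is true, Dia (Dia s or s) is true, so s and Dia (Dia s or s) is true.
  At s0: Dia (Dia s or s) requires Dia s or s at some successor in {s3}.
    Dia s or s holds at s3, so Dia (Dia s or s) is true at s0.
      At s3: Dia s is true, s is false, so Dia s or s is true.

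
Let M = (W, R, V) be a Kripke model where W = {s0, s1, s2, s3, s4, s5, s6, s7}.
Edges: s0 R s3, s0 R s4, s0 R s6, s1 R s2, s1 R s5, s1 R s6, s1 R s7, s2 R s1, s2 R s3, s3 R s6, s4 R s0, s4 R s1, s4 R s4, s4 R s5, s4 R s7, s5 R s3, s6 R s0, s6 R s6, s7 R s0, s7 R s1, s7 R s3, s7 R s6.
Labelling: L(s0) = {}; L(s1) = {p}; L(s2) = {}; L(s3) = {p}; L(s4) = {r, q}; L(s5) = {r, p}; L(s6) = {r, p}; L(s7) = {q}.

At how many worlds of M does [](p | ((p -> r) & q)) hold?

Let φ = [](p | ((p -> r) & q)). Evaluate φ at each world:
  s0 (successors {s3, s4, s6}): φ is true.
  s1 (successors {s2, s5, s6, s7}): φ is false.
  s2 (successors {s1, s3}): φ is true.
  s3 (successors {s6}): φ is true.
  s4 (successors {s0, s1, s4, s5, s7}): φ is false.
  s5 (successors {s3}): φ is true.
  s6 (successors {s0, s6}): φ is false.
  s7 (successors {s0, s1, s3, s6}): φ is false.
For instance, at s0:
  At s0: [](p | ((p -> r) & q)) requires p | ((p -> r) & q) at every successor {s3, s4, s6}.
    At s3: p | ((p -> r) & q) is true.
    At s4: p | ((p -> r) & q) is true.
    At s6: p | ((p -> r) & q) is true.
  So [](p | ((p -> r) & q)) is true at s0.
Satisfying worlds: {s0, s2, s3, s5}

4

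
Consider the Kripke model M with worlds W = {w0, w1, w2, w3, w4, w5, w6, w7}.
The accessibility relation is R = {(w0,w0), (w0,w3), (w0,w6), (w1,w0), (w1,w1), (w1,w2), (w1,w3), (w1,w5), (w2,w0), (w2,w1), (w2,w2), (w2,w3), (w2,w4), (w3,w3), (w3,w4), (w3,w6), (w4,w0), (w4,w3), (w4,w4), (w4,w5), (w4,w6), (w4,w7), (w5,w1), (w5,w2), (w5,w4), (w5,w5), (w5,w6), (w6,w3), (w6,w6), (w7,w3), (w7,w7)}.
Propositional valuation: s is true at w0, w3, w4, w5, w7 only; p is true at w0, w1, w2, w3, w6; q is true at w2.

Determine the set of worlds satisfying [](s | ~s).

w0, w1, w2, w3, w4, w5, w6, w7

Let φ = [](s | ~s). Evaluate φ at each world:
  w0 (successors {w0, w3, w6}): φ is true.
  w1 (successors {w0, w1, w2, w3, w5}): φ is true.
  w2 (successors {w0, w1, w2, w3, w4}): φ is true.
  w3 (successors {w3, w4, w6}): φ is true.
  w4 (successors {w0, w3, w4, w5, w6, w7}): φ is true.
  w5 (successors {w1, w2, w4, w5, w6}): φ is true.
  w6 (successors {w3, w6}): φ is true.
  w7 (successors {w3, w7}): φ is true.
For instance, at w7:
  At w7: [](s | ~s) requires s | ~s at every successor {w3, w7}.
    At w3: s | ~s is true.
    At w7: s | ~s is true.
  So [](s | ~s) is true at w7.
Satisfying worlds: {w0, w1, w2, w3, w4, w5, w6, w7}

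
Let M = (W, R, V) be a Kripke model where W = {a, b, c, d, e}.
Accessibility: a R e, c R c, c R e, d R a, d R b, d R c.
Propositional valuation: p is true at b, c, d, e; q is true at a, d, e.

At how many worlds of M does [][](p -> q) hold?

Let φ = [][](p -> q). Evaluate φ at each world:
  a (successors {e}): φ is true.
  b (successors ∅): φ is true.
  c (successors {c, e}): φ is false.
  d (successors {a, b, c}): φ is false.
  e (successors ∅): φ is true.
For instance, at c:
  At c: [][](p -> q) requires [](p -> q) at every successor {c, e}.
    [](p -> q) fails at c, so [][](p -> q) is false at c.
      At c: [](p -> q) requires p -> q at every successor {c, e}.
        p -> q fails at c, so [](p -> q) is false at c.
Satisfying worlds: {a, b, e}

3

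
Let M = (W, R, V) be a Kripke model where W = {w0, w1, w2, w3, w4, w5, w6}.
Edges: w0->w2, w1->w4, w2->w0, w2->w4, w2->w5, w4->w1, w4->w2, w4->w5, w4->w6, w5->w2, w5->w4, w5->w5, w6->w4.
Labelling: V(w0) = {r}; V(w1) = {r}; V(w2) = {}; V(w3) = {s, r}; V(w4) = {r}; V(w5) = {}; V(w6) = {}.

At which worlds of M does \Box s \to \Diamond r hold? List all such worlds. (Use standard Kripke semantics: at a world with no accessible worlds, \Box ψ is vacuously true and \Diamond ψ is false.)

Let φ = \Box s \to \Diamond r. Evaluate φ at each world:
  w0 (successors {w2}): φ is true.
  w1 (successors {w4}): φ is true.
  w2 (successors {w0, w4, w5}): φ is true.
  w3 (successors ∅): φ is false.
  w4 (successors {w1, w2, w5, w6}): φ is true.
  w5 (successors {w2, w4, w5}): φ is true.
  w6 (successors {w4}): φ is true.
For instance, at w4:
  At w4: \Box s is false, \Diamond r is true, so \Box s \to \Diamond r is true.
    At w4: \Box s requires s at every successor {w1, w2, w5, w6}.
      s fails at w1, so \Box s is false at w4.
    At w4: \Diamond r requires r at some successor in {w1, w2, w5, w6}.
      r holds at w1, so \Diamond r is true at w4.
Satisfying worlds: {w0, w1, w2, w4, w5, w6}

w0, w1, w2, w4, w5, w6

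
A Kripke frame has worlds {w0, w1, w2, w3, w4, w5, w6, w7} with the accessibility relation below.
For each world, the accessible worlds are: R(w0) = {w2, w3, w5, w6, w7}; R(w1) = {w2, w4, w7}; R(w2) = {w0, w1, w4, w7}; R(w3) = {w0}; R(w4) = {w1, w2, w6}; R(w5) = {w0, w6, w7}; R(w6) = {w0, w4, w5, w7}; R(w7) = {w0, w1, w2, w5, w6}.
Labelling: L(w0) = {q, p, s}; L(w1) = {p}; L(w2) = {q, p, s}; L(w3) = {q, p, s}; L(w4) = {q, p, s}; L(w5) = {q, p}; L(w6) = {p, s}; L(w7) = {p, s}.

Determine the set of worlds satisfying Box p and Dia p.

Recall that Box ψ holds at a world iff ψ holds at every accessible world, and Dia ψ holds iff ψ holds at some accessible world.
Let φ = Box p and Dia p. Evaluate φ at each world:
  w0 (successors {w2, w3, w5, w6, w7}): φ is true.
  w1 (successors {w2, w4, w7}): φ is true.
  w2 (successors {w0, w1, w4, w7}): φ is true.
  w3 (successors {w0}): φ is true.
  w4 (successors {w1, w2, w6}): φ is true.
  w5 (successors {w0, w6, w7}): φ is true.
  w6 (successors {w0, w4, w5, w7}): φ is true.
  w7 (successors {w0, w1, w2, w5, w6}): φ is true.
For instance, at w7:
  At w7: Box p is true, Dia p is true, so Box p and Dia p is true.
    At w7: Box p requires p at every successor {w0, w1, w2, w5, w6}.
      At w0: p is true.
      At w1: p is true.
      At w2: p is true.
      At w5: p is true.
      At w6: p is true.
    So Box p is true at w7.
    At w7: Dia p requires p at some successor in {w0, w1, w2, w5, w6}.
      p holds at w0, so Dia p is true at w7.
Satisfying worlds: {w0, w1, w2, w3, w4, w5, w6, w7}

w0, w1, w2, w3, w4, w5, w6, w7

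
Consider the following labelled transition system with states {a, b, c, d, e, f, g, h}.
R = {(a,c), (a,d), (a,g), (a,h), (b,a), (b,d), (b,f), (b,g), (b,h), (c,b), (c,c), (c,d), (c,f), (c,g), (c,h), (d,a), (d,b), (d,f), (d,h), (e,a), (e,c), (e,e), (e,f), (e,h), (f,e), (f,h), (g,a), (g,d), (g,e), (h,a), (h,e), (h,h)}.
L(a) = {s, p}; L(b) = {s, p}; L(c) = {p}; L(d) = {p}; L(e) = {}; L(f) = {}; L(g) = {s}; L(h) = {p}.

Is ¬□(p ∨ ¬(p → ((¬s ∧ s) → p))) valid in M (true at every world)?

Let φ = ¬□(p ∨ ¬(p → ((¬s ∧ s) → p))). Evaluate φ at each world:
  a (successors {c, d, g, h}): φ is true.
  b (successors {a, d, f, g, h}): φ is true.
  c (successors {b, c, d, f, g, h}): φ is true.
  d (successors {a, b, f, h}): φ is true.
  e (successors {a, c, e, f, h}): φ is true.
  f (successors {e, h}): φ is true.
  g (successors {a, d, e}): φ is true.
  h (successors {a, e, h}): φ is true.
For instance, at b:
  At b: □(p ∨ ¬(p → ((¬s ∧ s) → p))) is false, so ¬□(p ∨ ¬(p → ((¬s ∧ s) → p))) is true.
    At b: □(p ∨ ¬(p → ((¬s ∧ s) → p))) requires p ∨ ¬(p → ((¬s ∧ s) → p)) at every successor {a, d, f, g, h}.
      p ∨ ¬(p → ((¬s ∧ s) → p)) fails at f, so □(p ∨ ¬(p → ((¬s ∧ s) → p))) is false at b.

Yes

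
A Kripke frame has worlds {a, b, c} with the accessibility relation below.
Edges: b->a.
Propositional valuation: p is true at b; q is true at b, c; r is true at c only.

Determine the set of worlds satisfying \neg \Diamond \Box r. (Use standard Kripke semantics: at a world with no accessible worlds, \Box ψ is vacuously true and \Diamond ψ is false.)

a, c

Let φ = \neg \Diamond \Box r. Evaluate φ at each world:
  a (successors ∅): φ is true.
  b (successors {a}): φ is false.
  c (successors ∅): φ is true.
For instance, at b:
  At b: \Diamond \Box r is true, so \neg \Diamond \Box r is false.
    At b: \Diamond \Box r requires \Box r at some successor in {a}.
      \Box r holds at a, so \Diamond \Box r is true at b.
Satisfying worlds: {a, c}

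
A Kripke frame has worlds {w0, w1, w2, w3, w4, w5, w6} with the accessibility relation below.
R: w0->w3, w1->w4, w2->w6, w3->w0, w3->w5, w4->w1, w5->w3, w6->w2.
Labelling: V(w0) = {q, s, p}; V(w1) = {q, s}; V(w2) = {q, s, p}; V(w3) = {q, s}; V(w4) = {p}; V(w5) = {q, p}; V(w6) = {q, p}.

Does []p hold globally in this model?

No

Let φ = []p. Evaluate φ at each world:
  w0 (successors {w3}): φ is false.
  w1 (successors {w4}): φ is true.
  w2 (successors {w6}): φ is true.
  w3 (successors {w0, w5}): φ is true.
  w4 (successors {w1}): φ is false.
  w5 (successors {w3}): φ is false.
  w6 (successors {w2}): φ is true.
Detail at w0 (counterexample):
  At w0: []p requires p at every successor {w3}.
    p fails at w3, so []p is false at w0.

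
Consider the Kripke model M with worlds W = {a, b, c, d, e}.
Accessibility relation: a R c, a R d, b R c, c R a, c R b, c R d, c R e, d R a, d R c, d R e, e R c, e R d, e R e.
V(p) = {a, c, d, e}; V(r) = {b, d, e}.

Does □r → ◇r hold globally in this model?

Let φ = □r → ◇r. Evaluate φ at each world:
  a (successors {c, d}): φ is true.
  b (successors {c}): φ is true.
  c (successors {a, b, d, e}): φ is true.
  d (successors {a, c, e}): φ is true.
  e (successors {c, d, e}): φ is true.
For instance, at e:
  At e: □r is false, ◇r is true, so □r → ◇r is true.
    At e: □r requires r at every successor {c, d, e}.
      r fails at c, so □r is false at e.
    At e: ◇r requires r at some successor in {c, d, e}.
      r holds at d, so ◇r is true at e.

Yes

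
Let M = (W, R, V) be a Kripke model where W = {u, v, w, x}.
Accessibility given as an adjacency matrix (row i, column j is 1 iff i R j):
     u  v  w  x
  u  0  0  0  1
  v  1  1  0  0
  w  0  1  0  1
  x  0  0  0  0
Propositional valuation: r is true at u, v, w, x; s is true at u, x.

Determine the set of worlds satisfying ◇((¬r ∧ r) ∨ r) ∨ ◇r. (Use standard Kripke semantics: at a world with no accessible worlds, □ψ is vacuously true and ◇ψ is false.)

u, v, w

Let φ = ◇((¬r ∧ r) ∨ r) ∨ ◇r. Evaluate φ at each world:
  u (successors {x}): φ is true.
  v (successors {u, v}): φ is true.
  w (successors {v, x}): φ is true.
  x (successors ∅): φ is false.
For instance, at v:
  At v: ◇((¬r ∧ r) ∨ r) is true, ◇r is true, so ◇((¬r ∧ r) ∨ r) ∨ ◇r is true.
    At v: ◇((¬r ∧ r) ∨ r) requires (¬r ∧ r) ∨ r at some successor in {u, v}.
      (¬r ∧ r) ∨ r holds at u, so ◇((¬r ∧ r) ∨ r) is true at v.
    At v: ◇r requires r at some successor in {u, v}.
      r holds at u, so ◇r is true at v.
Satisfying worlds: {u, v, w}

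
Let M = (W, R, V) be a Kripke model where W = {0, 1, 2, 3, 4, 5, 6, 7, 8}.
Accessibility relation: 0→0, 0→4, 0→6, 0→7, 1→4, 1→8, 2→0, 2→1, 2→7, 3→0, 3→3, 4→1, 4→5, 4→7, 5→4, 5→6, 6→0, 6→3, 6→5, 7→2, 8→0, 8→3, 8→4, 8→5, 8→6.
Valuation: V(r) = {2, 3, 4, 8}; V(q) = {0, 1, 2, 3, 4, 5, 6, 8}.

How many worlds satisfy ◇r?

Recall that ◇ψ holds at a world iff ψ holds at some accessible world.
Let φ = ◇r. Evaluate φ at each world:
  0 (successors {0, 4, 6, 7}): φ is true.
  1 (successors {4, 8}): φ is true.
  2 (successors {0, 1, 7}): φ is false.
  3 (successors {0, 3}): φ is true.
  4 (successors {1, 5, 7}): φ is false.
  5 (successors {4, 6}): φ is true.
  6 (successors {0, 3, 5}): φ is true.
  7 (successors {2}): φ is true.
  8 (successors {0, 3, 4, 5, 6}): φ is true.
For instance, at 2:
  At 2: ◇r requires r at some successor in {0, 1, 7}.
    At 0: r is false.
    At 1: r is false.
    At 7: r is false.
  So ◇r is false at 2.
Satisfying worlds: {0, 1, 3, 5, 6, 7, 8}

7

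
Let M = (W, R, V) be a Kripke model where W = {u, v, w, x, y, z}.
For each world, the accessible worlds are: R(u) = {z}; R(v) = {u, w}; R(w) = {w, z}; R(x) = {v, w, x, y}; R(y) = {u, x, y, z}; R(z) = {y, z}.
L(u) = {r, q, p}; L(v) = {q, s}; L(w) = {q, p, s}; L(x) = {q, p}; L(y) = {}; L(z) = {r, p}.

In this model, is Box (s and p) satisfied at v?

No

Recall that Box ψ holds at a world iff ψ holds at every accessible world, and Dia ψ holds iff ψ holds at some accessible world.
At v: Box (s and p) requires s and p at every successor {u, w}.
  s and p fails at u, so Box (s and p) is false at v.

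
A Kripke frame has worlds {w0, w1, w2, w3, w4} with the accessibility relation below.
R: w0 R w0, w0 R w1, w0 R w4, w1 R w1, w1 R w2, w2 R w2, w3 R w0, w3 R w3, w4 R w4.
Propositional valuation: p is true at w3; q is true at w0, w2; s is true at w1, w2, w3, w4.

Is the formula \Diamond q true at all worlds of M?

Recall that \Diamond ψ holds at a world iff ψ holds at some accessible world.
Let φ = \Diamond q. Evaluate φ at each world:
  w0 (successors {w0, w1, w4}): φ is true.
  w1 (successors {w1, w2}): φ is true.
  w2 (successors {w2}): φ is true.
  w3 (successors {w0, w3}): φ is true.
  w4 (successors {w4}): φ is false.
Detail at w4 (counterexample):
  At w4: \Diamond q requires q at some successor in {w4}.
    At w4: q is false.
  So \Diamond q is false at w4.

No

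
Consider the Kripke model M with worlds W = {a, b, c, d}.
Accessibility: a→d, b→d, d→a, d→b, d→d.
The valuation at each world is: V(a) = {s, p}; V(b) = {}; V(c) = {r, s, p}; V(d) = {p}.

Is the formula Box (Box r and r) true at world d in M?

Recall that Box ψ holds at a world iff ψ holds at every accessible world, and Dia ψ holds iff ψ holds at some accessible world.
At d: Box (Box r and r) requires Box r and r at every successor {a, b, d}.
  Box r and r fails at a, so Box (Box r and r) is false at d.
    At a: Box r is false, r is false, so Box r and r is false.
      At a: Box r requires r at every successor {d}.
        r fails at d, so Box r is false at a.

No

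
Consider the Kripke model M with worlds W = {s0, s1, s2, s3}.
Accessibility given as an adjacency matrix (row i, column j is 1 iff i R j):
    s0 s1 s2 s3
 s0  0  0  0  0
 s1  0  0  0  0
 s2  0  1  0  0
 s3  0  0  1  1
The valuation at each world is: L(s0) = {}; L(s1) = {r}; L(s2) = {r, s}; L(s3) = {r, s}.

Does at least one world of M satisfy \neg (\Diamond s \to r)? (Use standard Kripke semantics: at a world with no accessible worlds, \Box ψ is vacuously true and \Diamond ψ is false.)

No

Recall that \Diamond ψ holds at a world iff ψ holds at some accessible world.
Let φ = \neg (\Diamond s \to r). Evaluate φ at each world:
  s0 (successors ∅): φ is false.
  s1 (successors ∅): φ is false.
  s2 (successors {s1}): φ is false.
  s3 (successors {s2, s3}): φ is false.
For instance, at s3:
  At s3: \Diamond s \to r is true, so \neg (\Diamond s \to r) is false.
    At s3: \Diamond s is true, r is true, so \Diamond s \to r is true.
      At s3: \Diamond s requires s at some successor in {s2, s3}.
        s holds at s2, so \Diamond s is true at s3.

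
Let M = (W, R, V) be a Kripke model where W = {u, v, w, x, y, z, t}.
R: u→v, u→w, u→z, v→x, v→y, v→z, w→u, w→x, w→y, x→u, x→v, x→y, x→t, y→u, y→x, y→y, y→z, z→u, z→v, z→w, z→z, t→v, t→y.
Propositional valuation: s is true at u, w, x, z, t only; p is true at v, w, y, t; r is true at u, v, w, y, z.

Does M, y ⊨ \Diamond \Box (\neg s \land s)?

Recall that \Box ψ holds at a world iff ψ holds at every accessible world, and \Diamond ψ holds iff ψ holds at some accessible world.
At y: \Diamond \Box (\neg s \land s) requires \Box (\neg s \land s) at some successor in {u, x, y, z}.
  At u: \Box (\neg s \land s) is false.
  At x: \Box (\neg s \land s) is false.
  At y: \Box (\neg s \land s) is false.
  At z: \Box (\neg s \land s) is false.
So \Diamond \Box (\neg s \land s) is false at y.

No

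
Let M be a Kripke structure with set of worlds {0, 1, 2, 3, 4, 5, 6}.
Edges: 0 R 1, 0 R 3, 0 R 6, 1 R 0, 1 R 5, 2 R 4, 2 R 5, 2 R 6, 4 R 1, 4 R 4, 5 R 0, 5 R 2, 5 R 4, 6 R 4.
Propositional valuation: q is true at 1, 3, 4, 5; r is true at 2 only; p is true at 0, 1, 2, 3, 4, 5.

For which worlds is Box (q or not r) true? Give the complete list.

Let φ = Box (q or not r). Evaluate φ at each world:
  0 (successors {1, 3, 6}): φ is true.
  1 (successors {0, 5}): φ is true.
  2 (successors {4, 5, 6}): φ is true.
  3 (successors ∅): φ is true.
  4 (successors {1, 4}): φ is true.
  5 (successors {0, 2, 4}): φ is false.
  6 (successors {4}): φ is true.
For instance, at 2:
  At 2: Box (q or not r) requires q or not r at every successor {4, 5, 6}.
    At 4: q or not r is true.
    At 5: q or not r is true.
    At 6: q or not r is true.
  So Box (q or not r) is true at 2.
Satisfying worlds: {0, 1, 2, 3, 4, 6}

0, 1, 2, 3, 4, 6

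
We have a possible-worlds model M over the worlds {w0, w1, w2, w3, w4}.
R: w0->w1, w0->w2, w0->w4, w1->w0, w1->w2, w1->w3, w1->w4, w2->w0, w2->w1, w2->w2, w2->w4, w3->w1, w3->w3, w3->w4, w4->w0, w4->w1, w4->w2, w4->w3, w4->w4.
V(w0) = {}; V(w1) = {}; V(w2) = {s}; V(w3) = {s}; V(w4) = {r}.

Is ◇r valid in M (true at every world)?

Yes

Let φ = ◇r. Evaluate φ at each world:
  w0 (successors {w1, w2, w4}): φ is true.
  w1 (successors {w0, w2, w3, w4}): φ is true.
  w2 (successors {w0, w1, w2, w4}): φ is true.
  w3 (successors {w1, w3, w4}): φ is true.
  w4 (successors {w0, w1, w2, w3, w4}): φ is true.
For instance, at w2:
  At w2: ◇r requires r at some successor in {w0, w1, w2, w4}.
    r holds at w4, so ◇r is true at w2.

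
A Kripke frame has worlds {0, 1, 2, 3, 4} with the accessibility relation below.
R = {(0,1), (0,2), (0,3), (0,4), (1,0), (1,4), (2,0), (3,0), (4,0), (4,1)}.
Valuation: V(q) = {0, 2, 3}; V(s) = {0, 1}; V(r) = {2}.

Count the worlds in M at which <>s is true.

Let φ = <>s. Evaluate φ at each world:
  0 (successors {1, 2, 3, 4}): φ is true.
  1 (successors {0, 4}): φ is true.
  2 (successors {0}): φ is true.
  3 (successors {0}): φ is true.
  4 (successors {0, 1}): φ is true.
For instance, at 2:
  At 2: <>s requires s at some successor in {0}.
    s holds at 0, so <>s is true at 2.
Satisfying worlds: {0, 1, 2, 3, 4}

5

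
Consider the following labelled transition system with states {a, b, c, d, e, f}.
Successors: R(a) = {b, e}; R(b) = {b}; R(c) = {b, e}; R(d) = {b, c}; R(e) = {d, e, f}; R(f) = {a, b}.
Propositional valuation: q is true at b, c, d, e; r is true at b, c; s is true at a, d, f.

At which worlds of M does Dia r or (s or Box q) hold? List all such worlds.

Recall that Box ψ holds at a world iff ψ holds at every accessible world, and Dia ψ holds iff ψ holds at some accessible world.
Let φ = Dia r or (s or Box q). Evaluate φ at each world:
  a (successors {b, e}): φ is true.
  b (successors {b}): φ is true.
  c (successors {b, e}): φ is true.
  d (successors {b, c}): φ is true.
  e (successors {d, e, f}): φ is false.
  f (successors {a, b}): φ is true.
For instance, at f:
  At f: Dia r is true, s or Box q is true, so Dia r or (s or Box q) is true.
    At f: Dia r requires r at some successor in {a, b}.
      r holds at b, so Dia r is true at f.
    At f: s is true, Box q is false, so s or Box q is true.
      At f: Box q requires q at every successor {a, b}.
        q fails at a, so Box q is false at f.
Satisfying worlds: {a, b, c, d, f}

a, b, c, d, f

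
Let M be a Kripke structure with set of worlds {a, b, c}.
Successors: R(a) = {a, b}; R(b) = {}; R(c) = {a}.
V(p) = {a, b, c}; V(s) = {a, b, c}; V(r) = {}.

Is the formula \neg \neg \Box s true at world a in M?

At a: \neg \Box s is false, so \neg \neg \Box s is true.
  At a: \Box s is true, so \neg \Box s is false.
    At a: \Box s requires s at every successor {a, b}.
      At a: s is true.
      At b: s is true.
    So \Box s is true at a.

Yes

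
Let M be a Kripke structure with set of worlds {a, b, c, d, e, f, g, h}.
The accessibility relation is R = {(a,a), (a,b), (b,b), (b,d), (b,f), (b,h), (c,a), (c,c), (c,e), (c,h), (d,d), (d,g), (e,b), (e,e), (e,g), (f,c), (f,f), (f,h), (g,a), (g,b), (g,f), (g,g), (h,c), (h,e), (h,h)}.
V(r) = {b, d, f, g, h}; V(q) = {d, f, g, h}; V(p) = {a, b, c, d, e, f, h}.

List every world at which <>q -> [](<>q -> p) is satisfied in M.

a, b, c, f, h

Let φ = <>q -> [](<>q -> p). Evaluate φ at each world:
  a (successors {a, b}): φ is true.
  b (successors {b, d, f, h}): φ is true.
  c (successors {a, c, e, h}): φ is true.
  d (successors {d, g}): φ is false.
  e (successors {b, e, g}): φ is false.
  f (successors {c, f, h}): φ is true.
  g (successors {a, b, f, g}): φ is false.
  h (successors {c, e, h}): φ is true.
For instance, at h:
  At h: <>q is true, [](<>q -> p) is true, so <>q -> [](<>q -> p) is true.
    At h: <>q requires q at some successor in {c, e, h}.
      q holds at h, so <>q is true at h.
    At h: [](<>q -> p) requires <>q -> p at every successor {c, e, h}.
      At c: <>q -> p is true.
      At e: <>q -> p is true.
      At h: <>q -> p is true.
    So [](<>q -> p) is true at h.
Satisfying worlds: {a, b, c, f, h}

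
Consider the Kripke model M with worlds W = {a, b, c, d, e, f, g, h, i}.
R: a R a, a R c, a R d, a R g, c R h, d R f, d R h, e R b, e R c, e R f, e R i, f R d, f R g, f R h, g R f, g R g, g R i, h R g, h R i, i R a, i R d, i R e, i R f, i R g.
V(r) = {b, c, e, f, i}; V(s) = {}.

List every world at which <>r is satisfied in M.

Let φ = <>r. Evaluate φ at each world:
  a (successors {a, c, d, g}): φ is true.
  b (successors ∅): φ is false.
  c (successors {h}): φ is false.
  d (successors {f, h}): φ is true.
  e (successors {b, c, f, i}): φ is true.
  f (successors {d, g, h}): φ is false.
  g (successors {f, g, i}): φ is true.
  h (successors {g, i}): φ is true.
  i (successors {a, d, e, f, g}): φ is true.
For instance, at h:
  At h: <>r requires r at some successor in {g, i}.
    r holds at i, so <>r is true at h.
Satisfying worlds: {a, d, e, g, h, i}

a, d, e, g, h, i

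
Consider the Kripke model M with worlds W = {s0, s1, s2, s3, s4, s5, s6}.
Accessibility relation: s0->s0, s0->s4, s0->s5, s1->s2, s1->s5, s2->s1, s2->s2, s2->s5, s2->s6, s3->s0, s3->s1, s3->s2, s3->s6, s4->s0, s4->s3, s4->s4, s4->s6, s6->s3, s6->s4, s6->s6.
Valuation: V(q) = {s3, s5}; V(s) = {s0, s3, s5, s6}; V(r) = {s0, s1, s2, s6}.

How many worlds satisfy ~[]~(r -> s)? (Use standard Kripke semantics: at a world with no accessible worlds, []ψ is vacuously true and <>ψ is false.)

Let φ = ~[]~(r -> s). Evaluate φ at each world:
  s0 (successors {s0, s4, s5}): φ is true.
  s1 (successors {s2, s5}): φ is true.
  s2 (successors {s1, s2, s5, s6}): φ is true.
  s3 (successors {s0, s1, s2, s6}): φ is true.
  s4 (successors {s0, s3, s4, s6}): φ is true.
  s5 (successors ∅): φ is false.
  s6 (successors {s3, s4, s6}): φ is true.
For instance, at s3:
  At s3: []~(r -> s) is false, so ~[]~(r -> s) is true.
    At s3: []~(r -> s) requires ~(r -> s) at every successor {s0, s1, s2, s6}.
      ~(r -> s) fails at s0, so []~(r -> s) is false at s3.
Satisfying worlds: {s0, s1, s2, s3, s4, s6}

6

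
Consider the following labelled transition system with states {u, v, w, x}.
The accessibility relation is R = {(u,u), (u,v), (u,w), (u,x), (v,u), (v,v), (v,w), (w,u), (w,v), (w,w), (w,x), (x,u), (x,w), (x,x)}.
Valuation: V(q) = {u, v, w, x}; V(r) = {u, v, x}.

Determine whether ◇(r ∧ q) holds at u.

At u: ◇(r ∧ q) requires r ∧ q at some successor in {u, v, w, x}.
  r ∧ q holds at u, so ◇(r ∧ q) is true at u.

Yes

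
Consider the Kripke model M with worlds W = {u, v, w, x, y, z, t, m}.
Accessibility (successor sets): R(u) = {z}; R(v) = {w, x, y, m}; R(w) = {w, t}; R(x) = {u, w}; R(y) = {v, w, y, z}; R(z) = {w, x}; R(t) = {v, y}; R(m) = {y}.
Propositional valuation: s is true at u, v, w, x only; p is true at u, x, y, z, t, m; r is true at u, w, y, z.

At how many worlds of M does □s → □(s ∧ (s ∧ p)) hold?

Let φ = □s → □(s ∧ (s ∧ p)). Evaluate φ at each world:
  u (successors {z}): φ is true.
  v (successors {w, x, y, m}): φ is true.
  w (successors {w, t}): φ is true.
  x (successors {u, w}): φ is false.
  y (successors {v, w, y, z}): φ is true.
  z (successors {w, x}): φ is false.
  t (successors {v, y}): φ is true.
  m (successors {y}): φ is true.
For instance, at m:
  At m: □s is false, □(s ∧ (s ∧ p)) is false, so □s → □(s ∧ (s ∧ p)) is true.
    At m: □s requires s at every successor {y}.
      s fails at y, so □s is false at m.
    At m: □(s ∧ (s ∧ p)) requires s ∧ (s ∧ p) at every successor {y}.
      s ∧ (s ∧ p) fails at y, so □(s ∧ (s ∧ p)) is false at m.
Satisfying worlds: {u, v, w, y, t, m}

6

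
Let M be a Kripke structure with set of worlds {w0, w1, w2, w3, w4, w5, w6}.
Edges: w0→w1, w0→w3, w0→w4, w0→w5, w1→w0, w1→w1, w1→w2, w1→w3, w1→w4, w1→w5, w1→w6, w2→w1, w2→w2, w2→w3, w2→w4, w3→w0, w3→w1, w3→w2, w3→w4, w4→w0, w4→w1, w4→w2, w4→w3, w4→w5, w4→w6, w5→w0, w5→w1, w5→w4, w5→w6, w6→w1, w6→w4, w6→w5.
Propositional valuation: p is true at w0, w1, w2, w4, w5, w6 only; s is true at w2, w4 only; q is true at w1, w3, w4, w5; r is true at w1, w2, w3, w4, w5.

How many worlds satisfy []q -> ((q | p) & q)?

Let φ = []q -> ((q | p) & q). Evaluate φ at each world:
  w0 (successors {w1, w3, w4, w5}): φ is false.
  w1 (successors {w0, w1, w2, w3, w4, w5, w6}): φ is true.
  w2 (successors {w1, w2, w3, w4}): φ is true.
  w3 (successors {w0, w1, w2, w4}): φ is true.
  w4 (successors {w0, w1, w2, w3, w5, w6}): φ is true.
  w5 (successors {w0, w1, w4, w6}): φ is true.
  w6 (successors {w1, w4, w5}): φ is false.
For instance, at w4:
  At w4: []q is false, (q | p) & q is true, so []q -> ((q | p) & q) is true.
    At w4: []q requires q at every successor {w0, w1, w2, w3, w5, w6}.
      q fails at w0, so []q is false at w4.
Satisfying worlds: {w1, w2, w3, w4, w5}

5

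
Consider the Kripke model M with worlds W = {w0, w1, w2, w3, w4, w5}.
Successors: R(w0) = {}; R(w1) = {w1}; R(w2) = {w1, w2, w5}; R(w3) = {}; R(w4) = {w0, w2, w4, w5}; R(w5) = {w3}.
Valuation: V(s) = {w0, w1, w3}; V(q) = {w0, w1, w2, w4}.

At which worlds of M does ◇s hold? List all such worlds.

Let φ = ◇s. Evaluate φ at each world:
  w0 (successors ∅): φ is false.
  w1 (successors {w1}): φ is true.
  w2 (successors {w1, w2, w5}): φ is true.
  w3 (successors ∅): φ is false.
  w4 (successors {w0, w2, w4, w5}): φ is true.
  w5 (successors {w3}): φ is true.
For instance, at w1:
  At w1: ◇s requires s at some successor in {w1}.
    s holds at w1, so ◇s is true at w1.
Satisfying worlds: {w1, w2, w4, w5}

w1, w2, w4, w5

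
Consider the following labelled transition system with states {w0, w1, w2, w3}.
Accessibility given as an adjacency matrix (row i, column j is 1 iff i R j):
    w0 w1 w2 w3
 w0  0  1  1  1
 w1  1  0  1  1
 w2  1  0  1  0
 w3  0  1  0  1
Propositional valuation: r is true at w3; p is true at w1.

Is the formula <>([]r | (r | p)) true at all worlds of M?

No

Recall that []ψ holds at a world iff ψ holds at every accessible world, and <>ψ holds iff ψ holds at some accessible world.
Let φ = <>([]r | (r | p)). Evaluate φ at each world:
  w0 (successors {w1, w2, w3}): φ is true.
  w1 (successors {w0, w2, w3}): φ is true.
  w2 (successors {w0, w2}): φ is false.
  w3 (successors {w1, w3}): φ is true.
Detail at w2 (counterexample):
  At w2: <>([]r | (r | p)) requires []r | (r | p) at some successor in {w0, w2}.
    At w0: []r | (r | p) is false.
    At w2: []r | (r | p) is false.
  So <>([]r | (r | p)) is false at w2.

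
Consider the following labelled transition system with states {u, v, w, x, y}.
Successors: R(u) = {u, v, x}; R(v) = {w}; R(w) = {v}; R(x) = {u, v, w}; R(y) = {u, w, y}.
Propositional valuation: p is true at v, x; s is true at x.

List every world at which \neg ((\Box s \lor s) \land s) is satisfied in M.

Recall that \Box ψ holds at a world iff ψ holds at every accessible world, and \Diamond ψ holds iff ψ holds at some accessible world.
Let φ = \neg ((\Box s \lor s) \land s). Evaluate φ at each world:
  u (successors {u, v, x}): φ is true.
  v (successors {w}): φ is true.
  w (successors {v}): φ is true.
  x (successors {u, v, w}): φ is false.
  y (successors {u, w, y}): φ is true.
For instance, at y:
  At y: (\Box s \lor s) \land s is false, so \neg ((\Box s \lor s) \land s) is true.
    At y: \Box s \lor s is false, s is false, so (\Box s \lor s) \land s is false.
      At y: \Box s is false, s is false, so \Box s \lor s is false.
Satisfying worlds: {u, v, w, y}

u, v, w, y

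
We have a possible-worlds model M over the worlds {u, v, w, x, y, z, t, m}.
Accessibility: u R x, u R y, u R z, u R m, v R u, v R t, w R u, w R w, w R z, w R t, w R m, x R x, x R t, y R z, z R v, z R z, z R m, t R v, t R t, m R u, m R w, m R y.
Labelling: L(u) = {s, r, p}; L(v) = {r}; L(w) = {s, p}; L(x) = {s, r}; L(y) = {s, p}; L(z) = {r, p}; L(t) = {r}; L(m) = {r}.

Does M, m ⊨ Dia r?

At m: Dia r requires r at some successor in {u, w, y}.
  r holds at u, so Dia r is true at m.

Yes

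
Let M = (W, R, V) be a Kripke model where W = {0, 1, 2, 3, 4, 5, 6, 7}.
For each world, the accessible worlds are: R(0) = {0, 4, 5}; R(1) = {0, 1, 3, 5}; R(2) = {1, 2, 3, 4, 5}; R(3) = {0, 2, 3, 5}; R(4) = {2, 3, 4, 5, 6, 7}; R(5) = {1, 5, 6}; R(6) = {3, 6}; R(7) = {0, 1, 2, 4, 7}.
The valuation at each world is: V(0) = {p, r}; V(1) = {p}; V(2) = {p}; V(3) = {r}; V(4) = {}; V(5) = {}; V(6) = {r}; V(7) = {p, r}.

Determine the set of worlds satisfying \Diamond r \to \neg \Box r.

Let φ = \Diamond r \to \neg \Box r. Evaluate φ at each world:
  0 (successors {0, 4, 5}): φ is true.
  1 (successors {0, 1, 3, 5}): φ is true.
  2 (successors {1, 2, 3, 4, 5}): φ is true.
  3 (successors {0, 2, 3, 5}): φ is true.
  4 (successors {2, 3, 4, 5, 6, 7}): φ is true.
  5 (successors {1, 5, 6}): φ is true.
  6 (successors {3, 6}): φ is false.
  7 (successors {0, 1, 2, 4, 7}): φ is true.
For instance, at 0:
  At 0: \Diamond r is true, \neg \Box r is true, so \Diamond r \to \neg \Box r is true.
    At 0: \Diamond r requires r at some successor in {0, 4, 5}.
      r holds at 0, so \Diamond r is true at 0.
    At 0: \Box r is false, so \neg \Box r is true.
      At 0: \Box r requires r at every successor {0, 4, 5}.
        r fails at 4, so \Box r is false at 0.
Satisfying worlds: {0, 1, 2, 3, 4, 5, 7}

0, 1, 2, 3, 4, 5, 7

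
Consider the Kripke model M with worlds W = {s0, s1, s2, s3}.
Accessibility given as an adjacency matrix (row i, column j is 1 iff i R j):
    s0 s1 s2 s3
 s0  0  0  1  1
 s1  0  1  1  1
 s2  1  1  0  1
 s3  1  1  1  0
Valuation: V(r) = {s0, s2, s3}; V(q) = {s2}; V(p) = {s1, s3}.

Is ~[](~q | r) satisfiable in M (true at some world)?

Let φ = ~[](~q | r). Evaluate φ at each world:
  s0 (successors {s2, s3}): φ is false.
  s1 (successors {s1, s2, s3}): φ is false.
  s2 (successors {s0, s1, s3}): φ is false.
  s3 (successors {s0, s1, s2}): φ is false.
For instance, at s1:
  At s1: [](~q | r) is true, so ~[](~q | r) is false.
    At s1: [](~q | r) requires ~q | r at every successor {s1, s2, s3}.
      At s1: ~q | r is true.
      At s2: ~q | r is true.
      At s3: ~q | r is true.
    So [](~q | r) is true at s1.

No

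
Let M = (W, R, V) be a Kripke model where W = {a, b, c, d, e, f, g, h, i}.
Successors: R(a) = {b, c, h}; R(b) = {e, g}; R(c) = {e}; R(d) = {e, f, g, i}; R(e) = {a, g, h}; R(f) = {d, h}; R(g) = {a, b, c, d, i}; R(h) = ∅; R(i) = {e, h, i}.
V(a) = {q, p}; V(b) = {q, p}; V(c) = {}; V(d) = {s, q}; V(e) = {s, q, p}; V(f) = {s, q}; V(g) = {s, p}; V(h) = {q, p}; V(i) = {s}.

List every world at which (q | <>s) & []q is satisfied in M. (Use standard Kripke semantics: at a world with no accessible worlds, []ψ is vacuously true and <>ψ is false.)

Let φ = (q | <>s) & []q. Evaluate φ at each world:
  a (successors {b, c, h}): φ is false.
  b (successors {e, g}): φ is false.
  c (successors {e}): φ is true.
  d (successors {e, f, g, i}): φ is false.
  e (successors {a, g, h}): φ is false.
  f (successors {d, h}): φ is true.
  g (successors {a, b, c, d, i}): φ is false.
  h (successors ∅): φ is true.
  i (successors {e, h, i}): φ is false.
For instance, at b:
  At b: q | <>s is true, []q is false, so (q | <>s) & []q is false.
    At b: q is true, <>s is true, so q | <>s is true.
      At b: <>s requires s at some successor in {e, g}.
        s holds at e, so <>s is true at b.
    At b: []q requires q at every successor {e, g}.
      q fails at g, so []q is false at b.
Satisfying worlds: {c, f, h}

c, f, h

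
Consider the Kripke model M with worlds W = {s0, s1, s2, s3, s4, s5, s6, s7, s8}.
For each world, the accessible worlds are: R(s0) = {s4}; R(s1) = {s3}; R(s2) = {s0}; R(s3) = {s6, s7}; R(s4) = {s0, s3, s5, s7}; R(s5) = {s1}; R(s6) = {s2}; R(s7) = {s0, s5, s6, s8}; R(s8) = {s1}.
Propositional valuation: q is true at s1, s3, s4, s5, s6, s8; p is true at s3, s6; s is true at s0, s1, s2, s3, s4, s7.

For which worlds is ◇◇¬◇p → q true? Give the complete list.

Let φ = ◇◇¬◇p → q. Evaluate φ at each world:
  s0 (successors {s4}): φ is false.
  s1 (successors {s3}): φ is true.
  s2 (successors {s0}): φ is true.
  s3 (successors {s6, s7}): φ is true.
  s4 (successors {s0, s3, s5, s7}): φ is true.
  s5 (successors {s1}): φ is true.
  s6 (successors {s2}): φ is true.
  s7 (successors {s0, s5, s6, s8}): φ is false.
  s8 (successors {s1}): φ is true.
For instance, at s8:
  At s8: ◇◇¬◇p is false, q is true, so ◇◇¬◇p → q is true.
    At s8: ◇◇¬◇p requires ◇¬◇p at some successor in {s1}.
      At s1: ◇¬◇p is false.
    So ◇◇¬◇p is false at s8.
Satisfying worlds: {s1, s2, s3, s4, s5, s6, s8}

s1, s2, s3, s4, s5, s6, s8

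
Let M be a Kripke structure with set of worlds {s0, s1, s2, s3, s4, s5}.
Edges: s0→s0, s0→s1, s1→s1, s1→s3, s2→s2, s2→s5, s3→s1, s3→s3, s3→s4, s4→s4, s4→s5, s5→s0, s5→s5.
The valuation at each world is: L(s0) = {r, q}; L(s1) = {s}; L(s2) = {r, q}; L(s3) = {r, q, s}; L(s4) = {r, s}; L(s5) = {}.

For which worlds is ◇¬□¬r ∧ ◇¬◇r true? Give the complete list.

Recall that □ψ holds at a world iff ψ holds at every accessible world, and ◇ψ holds iff ψ holds at some accessible world.
Let φ = ◇¬□¬r ∧ ◇¬◇r. Evaluate φ at each world:
  s0 (successors {s0, s1}): φ is false.
  s1 (successors {s1, s3}): φ is false.
  s2 (successors {s2, s5}): φ is false.
  s3 (successors {s1, s3, s4}): φ is false.
  s4 (successors {s4, s5}): φ is false.
  s5 (successors {s0, s5}): φ is false.
For instance, at s3:
  At s3: ◇¬□¬r is true, ◇¬◇r is false, so ◇¬□¬r ∧ ◇¬◇r is false.
    At s3: ◇¬□¬r requires ¬□¬r at some successor in {s1, s3, s4}.
      ¬□¬r holds at s1, so ◇¬□¬r is true at s3.
    At s3: ◇¬◇r requires ¬◇r at some successor in {s1, s3, s4}.
      At s1: ¬◇r is false.
      At s3: ¬◇r is false.
      At s4: ¬◇r is false.
    So ◇¬◇r is false at s3.
Satisfying worlds: none.

none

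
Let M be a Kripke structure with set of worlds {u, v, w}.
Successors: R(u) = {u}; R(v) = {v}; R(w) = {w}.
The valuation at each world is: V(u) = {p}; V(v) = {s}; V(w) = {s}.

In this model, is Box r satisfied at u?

At u: Box r requires r at every successor {u}.
  r fails at u, so Box r is false at u.

No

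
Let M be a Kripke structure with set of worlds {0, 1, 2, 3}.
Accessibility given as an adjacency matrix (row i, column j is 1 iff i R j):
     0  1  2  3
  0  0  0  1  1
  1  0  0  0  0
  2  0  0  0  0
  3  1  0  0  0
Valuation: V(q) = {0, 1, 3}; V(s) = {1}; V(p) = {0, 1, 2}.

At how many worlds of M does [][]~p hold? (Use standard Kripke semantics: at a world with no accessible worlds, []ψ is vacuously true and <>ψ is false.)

2

Let φ = [][]~p. Evaluate φ at each world:
  0 (successors {2, 3}): φ is false.
  1 (successors ∅): φ is true.
  2 (successors ∅): φ is true.
  3 (successors {0}): φ is false.
For instance, at 0:
  At 0: [][]~p requires []~p at every successor {2, 3}.
    []~p fails at 3, so [][]~p is false at 0.
      At 3: []~p requires ~p at every successor {0}.
        ~p fails at 0, so []~p is false at 3.
Satisfying worlds: {1, 2}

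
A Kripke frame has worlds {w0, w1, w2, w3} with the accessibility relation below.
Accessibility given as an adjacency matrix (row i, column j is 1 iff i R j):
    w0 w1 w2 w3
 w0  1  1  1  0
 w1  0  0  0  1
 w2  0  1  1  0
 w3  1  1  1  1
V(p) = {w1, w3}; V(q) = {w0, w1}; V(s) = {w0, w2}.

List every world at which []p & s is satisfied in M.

Let φ = []p & s. Evaluate φ at each world:
  w0 (successors {w0, w1, w2}): φ is false.
  w1 (successors {w3}): φ is false.
  w2 (successors {w1, w2}): φ is false.
  w3 (successors {w0, w1, w2, w3}): φ is false.
For instance, at w3:
  At w3: []p is false, s is false, so []p & s is false.
    At w3: []p requires p at every successor {w0, w1, w2, w3}.
      p fails at w0, so []p is false at w3.
Satisfying worlds: none.

none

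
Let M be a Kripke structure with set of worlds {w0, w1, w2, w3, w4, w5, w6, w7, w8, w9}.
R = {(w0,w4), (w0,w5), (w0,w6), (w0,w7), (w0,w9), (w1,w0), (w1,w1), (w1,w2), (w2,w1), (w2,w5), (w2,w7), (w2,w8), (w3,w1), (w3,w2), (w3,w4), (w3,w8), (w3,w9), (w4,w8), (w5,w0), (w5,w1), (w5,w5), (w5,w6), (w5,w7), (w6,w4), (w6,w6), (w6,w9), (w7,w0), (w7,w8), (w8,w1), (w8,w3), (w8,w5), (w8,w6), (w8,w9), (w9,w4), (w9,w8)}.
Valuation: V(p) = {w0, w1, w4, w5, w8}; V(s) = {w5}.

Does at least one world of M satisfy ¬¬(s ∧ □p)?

No

Recall that □ψ holds at a world iff ψ holds at every accessible world, and ◇ψ holds iff ψ holds at some accessible world.
Let φ = ¬¬(s ∧ □p). Evaluate φ at each world:
  w0 (successors {w4, w5, w6, w7, w9}): φ is false.
  w1 (successors {w0, w1, w2}): φ is false.
  w2 (successors {w1, w5, w7, w8}): φ is false.
  w3 (successors {w1, w2, w4, w8, w9}): φ is false.
  w4 (successors {w8}): φ is false.
  w5 (successors {w0, w1, w5, w6, w7}): φ is false.
  w6 (successors {w4, w6, w9}): φ is false.
  w7 (successors {w0, w8}): φ is false.
  w8 (successors {w1, w3, w5, w6, w9}): φ is false.
  w9 (successors {w4, w8}): φ is false.
For instance, at w9:
  At w9: ¬(s ∧ □p) is true, so ¬¬(s ∧ □p) is false.
    At w9: s ∧ □p is false, so ¬(s ∧ □p) is true.
      At w9: s is false, □p is true, so s ∧ □p is false.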